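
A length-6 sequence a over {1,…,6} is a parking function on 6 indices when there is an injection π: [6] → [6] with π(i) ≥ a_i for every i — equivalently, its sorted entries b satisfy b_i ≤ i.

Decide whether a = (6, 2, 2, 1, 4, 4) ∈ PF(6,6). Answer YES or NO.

YES

Sorted: b = (1, 2, 2, 4, 4, 6).
  b_1=1 ≤ 1
  b_2=2 ≤ 2
  b_3=2 ≤ 3
  b_4=4 ≤ 4
  b_5=4 ≤ 5
  b_6=6 ≤ 6
All bounds hold ⇒ YES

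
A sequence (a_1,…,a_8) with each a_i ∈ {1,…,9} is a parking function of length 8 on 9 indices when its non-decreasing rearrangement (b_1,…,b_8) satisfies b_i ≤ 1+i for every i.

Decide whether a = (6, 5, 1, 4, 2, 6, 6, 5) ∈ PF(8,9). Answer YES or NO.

Order a: b = (1, 2, 4, 5, 5, 6, 6, 6).
  b_1=1 ≤ 2
  b_2=2 ≤ 3
  b_3=4 ≤ 4
  b_4=5 ≤ 5
  b_5=5 ≤ 6
  b_6=6 ≤ 7
  b_7=6 ≤ 8
  b_8=6 ≤ 9
All bounds hold ⇒ YES

YES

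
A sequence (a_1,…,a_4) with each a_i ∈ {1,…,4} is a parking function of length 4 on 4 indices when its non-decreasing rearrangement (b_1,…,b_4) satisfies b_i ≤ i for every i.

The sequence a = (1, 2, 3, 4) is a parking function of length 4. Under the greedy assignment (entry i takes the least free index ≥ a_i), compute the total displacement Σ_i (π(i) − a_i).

Σπ = 4·5/2 = 10 (π permutes [4]); Σa = 1+2+3+4 = 10; disp = 10−10 = 0.

0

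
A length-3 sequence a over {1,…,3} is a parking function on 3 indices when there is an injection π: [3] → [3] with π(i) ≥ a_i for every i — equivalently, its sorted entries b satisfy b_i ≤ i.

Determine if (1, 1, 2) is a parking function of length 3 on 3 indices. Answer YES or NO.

YES

Sorted: b = (1, 1, 2).
  b_1=1 ≤ 1
  b_2=1 ≤ 2
  b_3=2 ≤ 3
All bounds hold ⇒ YES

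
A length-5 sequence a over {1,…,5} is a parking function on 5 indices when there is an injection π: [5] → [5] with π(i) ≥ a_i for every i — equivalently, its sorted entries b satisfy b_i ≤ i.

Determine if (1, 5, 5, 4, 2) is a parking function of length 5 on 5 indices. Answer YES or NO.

Order a: b = (1, 2, 4, 5, 5).
  b_1=1 ≤ 1
  b_2=2 ≤ 2
  b_3=4 > 3
  fails at i=3 ⇒ NO

NO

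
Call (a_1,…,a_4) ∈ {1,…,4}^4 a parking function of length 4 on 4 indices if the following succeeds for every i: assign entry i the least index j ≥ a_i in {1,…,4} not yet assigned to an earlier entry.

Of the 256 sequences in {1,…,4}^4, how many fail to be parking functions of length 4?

131

Count = (4+1−4)·(4+1)^{4−1} = 1×125 = 125 (Konheim–Weiss)
E.g. (4,4,4,1) → sorted (1,4,4,4): b_2=4>2, not a PF.
Total 256; non-PF = 256−125 = 131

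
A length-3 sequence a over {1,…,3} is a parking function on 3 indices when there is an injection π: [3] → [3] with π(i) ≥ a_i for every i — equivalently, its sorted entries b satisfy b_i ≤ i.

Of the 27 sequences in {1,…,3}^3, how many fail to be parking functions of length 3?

11

|PF| = (3+1−3)·(3+1)^{3−1} = 1×16 = 16 [KW]
E.g. (3,2,3) → sorted (2,3,3): b_1=2>1, not a PF.
Total 27; non-PF = 27−16 = 11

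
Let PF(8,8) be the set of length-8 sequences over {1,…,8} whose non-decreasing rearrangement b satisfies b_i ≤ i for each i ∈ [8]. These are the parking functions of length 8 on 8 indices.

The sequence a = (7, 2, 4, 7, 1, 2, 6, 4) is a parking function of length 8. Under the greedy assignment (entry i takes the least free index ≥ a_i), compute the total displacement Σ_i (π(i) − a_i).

Σπ = 36 ({1..8} each once); Σa = 7+2+4+7+1+2+6+4 = 33; disp = 36−33 = 3.

3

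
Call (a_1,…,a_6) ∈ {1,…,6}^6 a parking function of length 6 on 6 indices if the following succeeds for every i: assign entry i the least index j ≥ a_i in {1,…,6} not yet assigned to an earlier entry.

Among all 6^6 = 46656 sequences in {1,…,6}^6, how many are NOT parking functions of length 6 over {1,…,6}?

Count = (7−6)·7^(6−1) = 1×16807 = 16807 (Pollak)
Example (3,6,6,6,5,4) → sorted (3,4,5,6,6,6): b_1=3>1, not a PF.
So 46656 − 16807 = 29849 fail.

29849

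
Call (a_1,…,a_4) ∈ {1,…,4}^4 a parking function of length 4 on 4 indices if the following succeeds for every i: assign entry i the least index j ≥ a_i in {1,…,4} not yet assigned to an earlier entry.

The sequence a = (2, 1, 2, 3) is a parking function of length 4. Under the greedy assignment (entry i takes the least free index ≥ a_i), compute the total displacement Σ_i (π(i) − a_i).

Σπ = 10 ({1..4} each once); Σa = 2+1+2+3 = 8; disp = 10−8 = 2.

2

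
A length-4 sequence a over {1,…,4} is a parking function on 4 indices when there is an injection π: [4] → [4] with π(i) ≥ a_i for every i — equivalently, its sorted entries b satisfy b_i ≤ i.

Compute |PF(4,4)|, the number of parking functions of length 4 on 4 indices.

#PF = (4+1−4)·(4+1)^{4−1} = 1·125 = 125 (Konheim–Weiss)
Check (3,3,1,2) → sorted (1,2,3,3): b_i ≤ i ∀i, a PF.

125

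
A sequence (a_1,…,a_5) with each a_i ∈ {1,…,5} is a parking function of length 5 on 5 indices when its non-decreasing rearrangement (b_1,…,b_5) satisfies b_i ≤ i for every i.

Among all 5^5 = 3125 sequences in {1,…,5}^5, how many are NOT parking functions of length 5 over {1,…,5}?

1829

|PF(5,5)| = (5+1−5)·(5+1)^{5−1} = 1 · 1296 = 1296
Check (4,5,5,4,2) → sorted (2,4,4,5,5): b_1=2>1, not a PF.
Total 3125; non-PF = 3125−1296 = 1829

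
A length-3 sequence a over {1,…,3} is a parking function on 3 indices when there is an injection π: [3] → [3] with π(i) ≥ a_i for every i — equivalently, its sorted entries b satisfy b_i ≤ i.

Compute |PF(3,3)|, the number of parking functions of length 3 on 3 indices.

16

Count = (3−3+1)·(3+1)^(3−1) = 1×16 = 16 [KW]
Check (2,3,1) → sorted (1,2,3): b_i ≤ i ∀i, a PF.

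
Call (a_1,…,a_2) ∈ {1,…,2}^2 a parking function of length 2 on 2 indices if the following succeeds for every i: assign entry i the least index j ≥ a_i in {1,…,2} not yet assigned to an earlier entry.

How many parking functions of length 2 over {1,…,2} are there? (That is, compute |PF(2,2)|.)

|PF| = (2+1−2)·(2+1)^{2−1} = 1×3 = 3 (Konheim–Weiss)
Example (1,2) → sorted (1,2): b_i ≤ i ∀i, a PF.

3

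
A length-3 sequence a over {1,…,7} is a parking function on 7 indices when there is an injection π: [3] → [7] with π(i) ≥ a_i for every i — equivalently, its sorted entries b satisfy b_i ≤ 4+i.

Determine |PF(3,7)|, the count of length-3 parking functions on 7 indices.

Count = (7+1−3)·(7+1)^{3−1} = 5×64 = 320
E.g. (2,4,7) → sorted (2,4,7): b_i ≤ 4+i ∀i, a PF.

320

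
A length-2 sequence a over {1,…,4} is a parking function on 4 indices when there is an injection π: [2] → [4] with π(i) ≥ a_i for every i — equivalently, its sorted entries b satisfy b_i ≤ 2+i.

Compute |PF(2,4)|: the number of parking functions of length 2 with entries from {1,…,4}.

15

|PF| = (4−2+1)·(4+1)^(2−1) = 3 · 5 = 15 (Konheim–Weiss)
One tuple (3,2) → sorted (2,3): b_i ≤ 2+i ∀i, a PF.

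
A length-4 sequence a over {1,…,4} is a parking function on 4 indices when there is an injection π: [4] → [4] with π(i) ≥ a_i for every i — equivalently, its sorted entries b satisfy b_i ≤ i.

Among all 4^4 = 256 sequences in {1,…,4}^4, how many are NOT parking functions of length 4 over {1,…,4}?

|PF(4,4)| = (4−4+1)·(4+1)^(4−1) = 1 · 125 = 125 (Pollak)
Check (1,4,4,2) → sorted (1,2,4,4): b_3=4>3, not a PF.
4^4 − 125 = 256 − 125 = 131

131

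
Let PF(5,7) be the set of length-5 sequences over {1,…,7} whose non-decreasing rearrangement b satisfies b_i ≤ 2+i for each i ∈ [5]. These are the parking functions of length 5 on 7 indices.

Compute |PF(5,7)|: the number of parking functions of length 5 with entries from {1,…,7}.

12288

|PF| = (8−5)·8^(5−1) = 3×4096 = 12288 (Pollak)
One tuple (1,1,1,4,5) → sorted (1,1,1,4,5): b_i ≤ 2+i ∀i, a PF.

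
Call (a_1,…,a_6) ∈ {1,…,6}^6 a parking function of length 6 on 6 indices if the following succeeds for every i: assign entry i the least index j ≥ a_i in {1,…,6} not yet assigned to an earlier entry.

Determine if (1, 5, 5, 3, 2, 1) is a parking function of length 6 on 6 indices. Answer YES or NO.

Rearranged: b = (1, 1, 2, 3, 5, 5).
  b_1=1 ≤ 1
  b_2=1 ≤ 2
  b_3=2 ≤ 3
  b_4=3 ≤ 4
  b_5=5 ≤ 5
  b_6=5 ≤ 6
All bounds hold ⇒ YES

YES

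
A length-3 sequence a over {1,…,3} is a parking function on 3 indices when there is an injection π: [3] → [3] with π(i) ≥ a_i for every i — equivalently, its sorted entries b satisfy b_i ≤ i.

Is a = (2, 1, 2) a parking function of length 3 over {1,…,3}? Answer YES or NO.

YES

Rearranged: b = (1, 2, 2).
  b_1=1 ≤ 1
  b_2=2 ≤ 2
  b_3=2 ≤ 3
All bounds hold ⇒ YES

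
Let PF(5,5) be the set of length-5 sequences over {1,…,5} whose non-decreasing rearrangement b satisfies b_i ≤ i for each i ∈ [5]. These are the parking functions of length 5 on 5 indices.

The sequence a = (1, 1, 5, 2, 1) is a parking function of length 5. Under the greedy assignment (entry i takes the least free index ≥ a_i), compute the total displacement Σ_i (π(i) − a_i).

Σπ = 15 ({1..5} each once); Σa = 1+1+5+2+1 = 10; disp = 15−10 = 5.

5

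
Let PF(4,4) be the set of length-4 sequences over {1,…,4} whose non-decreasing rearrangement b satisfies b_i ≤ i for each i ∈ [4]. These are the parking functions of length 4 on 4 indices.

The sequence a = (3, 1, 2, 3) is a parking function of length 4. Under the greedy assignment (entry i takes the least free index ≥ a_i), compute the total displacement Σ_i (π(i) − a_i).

1

Σπ(i) = 1+…+4 = 10; Σa = 3+1+2+3 = 9; disp = 10−9 = 1.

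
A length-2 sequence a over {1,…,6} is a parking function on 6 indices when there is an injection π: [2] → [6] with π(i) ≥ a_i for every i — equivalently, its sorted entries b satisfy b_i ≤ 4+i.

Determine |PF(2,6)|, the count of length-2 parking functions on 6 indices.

|PF| = 5·7^1 = 5×7 = 35 (Pollak)
E.g. (5,3) → sorted (3,5): b_i ≤ 4+i ∀i, a PF.

35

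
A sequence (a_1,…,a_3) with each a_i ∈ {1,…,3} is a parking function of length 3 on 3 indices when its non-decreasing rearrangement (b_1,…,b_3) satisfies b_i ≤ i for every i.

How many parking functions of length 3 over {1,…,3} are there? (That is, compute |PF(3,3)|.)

16

Count = 1·4^2 = 1×16 = 16 (Pollak)
E.g. (1,2,2) → sorted (1,2,2): b_i ≤ i ∀i, a PF.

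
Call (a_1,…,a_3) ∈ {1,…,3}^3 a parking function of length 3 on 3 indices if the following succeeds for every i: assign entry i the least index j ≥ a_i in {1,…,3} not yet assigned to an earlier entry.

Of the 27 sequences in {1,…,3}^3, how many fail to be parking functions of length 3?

#PF = 1·4^2 = 1 · 16 = 16
Example (2,2,2) → sorted (2,2,2): b_1=2>1, not a PF.
Total 27; non-PF = 27−16 = 11

11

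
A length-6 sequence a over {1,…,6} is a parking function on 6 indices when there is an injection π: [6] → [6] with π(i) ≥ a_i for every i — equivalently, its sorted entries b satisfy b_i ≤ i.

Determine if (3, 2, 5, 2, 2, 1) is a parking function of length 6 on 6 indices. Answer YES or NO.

Order a: b = (1, 2, 2, 2, 3, 5).
  b_1=1 ≤ 1
  b_2=2 ≤ 2
  b_3=2 ≤ 3
  b_4=2 ≤ 4
  b_5=3 ≤ 5
  b_6=5 ≤ 6
All bounds hold ⇒ YES

YES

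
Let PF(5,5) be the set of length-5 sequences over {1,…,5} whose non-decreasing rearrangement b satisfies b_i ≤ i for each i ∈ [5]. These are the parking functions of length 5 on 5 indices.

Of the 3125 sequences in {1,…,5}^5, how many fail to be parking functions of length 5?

|PF| = (5+1−5)·(5+1)^{5−1} = 1 · 1296 = 1296 (Pollak)
Check (1,4,5,4,3) → sorted (1,3,4,4,5): b_2=3>2, not a PF.
So 3125 − 1296 = 1829 fail.

1829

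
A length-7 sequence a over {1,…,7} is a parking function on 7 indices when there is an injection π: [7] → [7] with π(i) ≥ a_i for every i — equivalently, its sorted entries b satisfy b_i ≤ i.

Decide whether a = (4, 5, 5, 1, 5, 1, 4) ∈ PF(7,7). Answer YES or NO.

NO

Order a: b = (1, 1, 4, 4, 5, 5, 5).
  b_1=1 ≤ 1
  b_2=1 ≤ 2
  b_3=4 > 3
  fails at i=3 ⇒ NO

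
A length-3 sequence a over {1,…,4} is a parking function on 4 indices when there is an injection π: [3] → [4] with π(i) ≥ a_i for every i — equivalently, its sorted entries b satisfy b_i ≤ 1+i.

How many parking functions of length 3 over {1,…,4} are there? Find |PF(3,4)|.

50

|PF| = 2·5^2 = 2 · 25 = 50
E.g. (2,4,2) → sorted (2,2,4): b_i ≤ 1+i ∀i, a PF.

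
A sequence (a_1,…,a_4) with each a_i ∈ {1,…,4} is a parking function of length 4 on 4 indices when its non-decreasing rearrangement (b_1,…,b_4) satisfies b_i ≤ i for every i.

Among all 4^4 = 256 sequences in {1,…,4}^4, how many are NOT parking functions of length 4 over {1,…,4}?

131

Count = 1·5^3 = 1 · 125 = 125 (Pollak)
One tuple (2,4,2,4) → sorted (2,2,4,4): b_1=2>1, not a PF.
4^4 − 125 = 256 − 125 = 131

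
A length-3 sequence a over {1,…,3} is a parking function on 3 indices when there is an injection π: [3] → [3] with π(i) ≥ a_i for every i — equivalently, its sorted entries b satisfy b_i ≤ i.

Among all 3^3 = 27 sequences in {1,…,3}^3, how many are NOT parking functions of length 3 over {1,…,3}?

|PF| = 1·4^2 = 1 · 16 = 16
Example (3,3,3) → sorted (3,3,3): b_1=3>1, not a PF.
So 27 − 16 = 11 fail.

11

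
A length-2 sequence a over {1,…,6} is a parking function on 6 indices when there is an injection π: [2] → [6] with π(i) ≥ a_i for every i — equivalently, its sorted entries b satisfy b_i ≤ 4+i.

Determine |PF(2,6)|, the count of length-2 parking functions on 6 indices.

35

|PF| = (6−2+1)·(6+1)^(2−1) = 5×7 = 35 (Pollak)
E.g. (1,5) → sorted (1,5): b_i ≤ 4+i ∀i, a PF.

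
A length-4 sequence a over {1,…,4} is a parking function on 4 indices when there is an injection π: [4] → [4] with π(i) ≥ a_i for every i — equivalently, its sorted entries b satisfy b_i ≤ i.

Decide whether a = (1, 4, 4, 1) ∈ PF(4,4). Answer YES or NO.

NO

Rearranged: b = (1, 1, 4, 4).
  b_1=1 ≤ 1
  b_2=1 ≤ 2
  b_3=4 > 3
  fails at i=3 ⇒ NO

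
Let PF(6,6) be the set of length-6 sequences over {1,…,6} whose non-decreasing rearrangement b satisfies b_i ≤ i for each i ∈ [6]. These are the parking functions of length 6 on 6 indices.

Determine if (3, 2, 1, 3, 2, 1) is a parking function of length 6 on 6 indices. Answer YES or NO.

Order a: b = (1, 1, 2, 2, 3, 3).
  b_1=1 ≤ 1
  b_2=1 ≤ 2
  b_3=2 ≤ 3
  b_4=2 ≤ 4
  b_5=3 ≤ 5
  b_6=3 ≤ 6
All bounds hold ⇒ YES

YES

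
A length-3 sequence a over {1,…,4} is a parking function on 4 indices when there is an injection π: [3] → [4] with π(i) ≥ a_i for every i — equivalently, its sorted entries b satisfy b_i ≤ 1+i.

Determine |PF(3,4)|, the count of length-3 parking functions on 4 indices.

50

|PF(3,4)| = (4−3+1)·(4+1)^(3−1) = 2 · 25 = 50 (Konheim–Weiss)
One tuple (3,1,1) → sorted (1,1,3): b_i ≤ 1+i ∀i, a PF.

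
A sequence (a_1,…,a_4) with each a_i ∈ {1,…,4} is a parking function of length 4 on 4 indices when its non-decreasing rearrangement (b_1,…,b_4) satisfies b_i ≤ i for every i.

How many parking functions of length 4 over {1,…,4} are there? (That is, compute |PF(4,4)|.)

#PF = (4+1−4)·(4+1)^{4−1} = 1·125 = 125 [KW]
Example (1,2,4,3) → sorted (1,2,3,4): b_i ≤ i ∀i, a PF.

125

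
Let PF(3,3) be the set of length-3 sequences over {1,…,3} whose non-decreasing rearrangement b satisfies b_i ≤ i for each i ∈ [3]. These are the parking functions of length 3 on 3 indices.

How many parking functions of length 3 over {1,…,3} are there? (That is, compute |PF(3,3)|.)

16

Count = (3+1−3)·(3+1)^{3−1} = 1 · 16 = 16 [KW]
Check (3,2,1) → sorted (1,2,3): b_i ≤ i ∀i, a PF.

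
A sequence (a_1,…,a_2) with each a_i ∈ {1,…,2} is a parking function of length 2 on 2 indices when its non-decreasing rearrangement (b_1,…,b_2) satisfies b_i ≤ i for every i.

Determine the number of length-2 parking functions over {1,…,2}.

3

Count = (2+1−2)·(2+1)^{2−1} = 1·3 = 3 (Konheim–Weiss)
Check (1,2) → sorted (1,2): b_i ≤ i ∀i, a PF.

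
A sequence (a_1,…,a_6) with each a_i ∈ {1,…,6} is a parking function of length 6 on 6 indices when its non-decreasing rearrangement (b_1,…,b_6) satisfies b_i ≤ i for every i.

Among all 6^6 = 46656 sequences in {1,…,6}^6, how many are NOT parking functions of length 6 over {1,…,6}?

|PF(6,6)| = (6−6+1)·(6+1)^(6−1) = 1·16807 = 16807
One tuple (2,4,4,3,5,3) → sorted (2,3,3,4,4,5): b_1=2>1, not a PF.
So 46656 − 16807 = 29849 fail.

29849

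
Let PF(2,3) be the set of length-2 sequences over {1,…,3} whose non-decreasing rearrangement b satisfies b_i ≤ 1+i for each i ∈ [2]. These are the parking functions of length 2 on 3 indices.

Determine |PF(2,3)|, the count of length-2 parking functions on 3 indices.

8

|PF| = (4−2)·4^(2−1) = 2×4 = 8
E.g. (1,3) → sorted (1,3): b_i ≤ 1+i ∀i, a PF.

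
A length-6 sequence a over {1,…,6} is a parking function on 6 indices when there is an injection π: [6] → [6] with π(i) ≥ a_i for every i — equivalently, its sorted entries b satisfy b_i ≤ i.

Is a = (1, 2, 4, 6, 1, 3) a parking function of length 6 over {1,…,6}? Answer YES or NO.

YES

Rearranged: b = (1, 1, 2, 3, 4, 6).
  b_1=1 ≤ 1
  b_2=1 ≤ 2
  b_3=2 ≤ 3
  b_4=3 ≤ 4
  b_5=4 ≤ 5
  b_6=6 ≤ 6
All bounds hold ⇒ YES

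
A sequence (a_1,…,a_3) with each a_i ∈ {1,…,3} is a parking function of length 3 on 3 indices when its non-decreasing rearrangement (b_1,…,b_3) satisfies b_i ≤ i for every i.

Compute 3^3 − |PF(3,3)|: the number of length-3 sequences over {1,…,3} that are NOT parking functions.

Count = (3−3+1)·(3+1)^(3−1) = 1·16 = 16 (Pollak)
Example (3,3,3) → sorted (3,3,3): b_1=3>1, not a PF.
3^3 − 16 = 27 − 16 = 11

11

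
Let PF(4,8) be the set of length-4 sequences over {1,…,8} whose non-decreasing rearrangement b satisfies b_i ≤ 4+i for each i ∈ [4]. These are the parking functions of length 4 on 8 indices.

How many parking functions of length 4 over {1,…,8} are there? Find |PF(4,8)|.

3645

Count = 5·9^3 = 5 · 729 = 3645 (Pollak)
Check (1,3,2,6) → sorted (1,2,3,6): b_i ≤ 4+i ∀i, a PF.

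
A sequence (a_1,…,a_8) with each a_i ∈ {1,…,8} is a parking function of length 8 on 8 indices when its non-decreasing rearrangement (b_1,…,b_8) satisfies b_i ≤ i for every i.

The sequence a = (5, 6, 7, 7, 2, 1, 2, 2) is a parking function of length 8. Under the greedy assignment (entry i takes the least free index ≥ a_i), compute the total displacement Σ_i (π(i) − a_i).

Σπ(i) = 1+…+8 = 36; Σa = 5+6+7+7+2+1+2+2 = 32; disp = 36−32 = 4.

4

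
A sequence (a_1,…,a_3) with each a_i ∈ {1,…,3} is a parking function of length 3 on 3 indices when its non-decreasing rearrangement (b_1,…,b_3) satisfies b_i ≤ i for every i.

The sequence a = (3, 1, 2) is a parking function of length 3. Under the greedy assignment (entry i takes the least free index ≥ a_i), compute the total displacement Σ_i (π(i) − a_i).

Σπ = 3·4/2 = 6 (π permutes [3]); Σa = 3+1+2 = 6; disp = 6−6 = 0.

0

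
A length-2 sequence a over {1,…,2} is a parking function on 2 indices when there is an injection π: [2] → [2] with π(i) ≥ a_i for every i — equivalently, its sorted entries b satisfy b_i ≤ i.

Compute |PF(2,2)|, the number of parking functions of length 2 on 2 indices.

|PF(2,2)| = (2+1−2)·(2+1)^{2−1} = 1 · 3 = 3 (Pollak)
Check (1,1) → sorted (1,1): b_i ≤ i ∀i, a PF.

3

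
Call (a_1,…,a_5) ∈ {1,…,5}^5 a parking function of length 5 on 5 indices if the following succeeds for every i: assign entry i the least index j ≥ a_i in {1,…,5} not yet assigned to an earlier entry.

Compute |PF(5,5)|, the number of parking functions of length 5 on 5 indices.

Count = 1·6^4 = 1·1296 = 1296 (Pollak)
E.g. (2,5,1,2,1) → sorted (1,1,2,2,5): b_i ≤ i ∀i, a PF.

1296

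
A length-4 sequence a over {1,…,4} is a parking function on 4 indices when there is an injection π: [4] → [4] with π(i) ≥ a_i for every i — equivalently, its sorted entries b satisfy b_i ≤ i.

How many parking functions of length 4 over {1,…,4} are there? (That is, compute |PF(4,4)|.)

Count = 1·5^3 = 1×125 = 125 [KW]
Example (4,2,1,1) → sorted (1,1,2,4): b_i ≤ i ∀i, a PF.

125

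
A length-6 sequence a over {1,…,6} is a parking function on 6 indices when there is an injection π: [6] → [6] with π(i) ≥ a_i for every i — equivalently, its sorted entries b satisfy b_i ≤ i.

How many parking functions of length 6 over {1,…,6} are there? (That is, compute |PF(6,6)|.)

Count = (6+1−6)·(6+1)^{6−1} = 1·16807 = 16807 (Konheim–Weiss)
Check (1,2,1,6,3,1) → sorted (1,1,1,2,3,6): b_i ≤ i ∀i, a PF.

16807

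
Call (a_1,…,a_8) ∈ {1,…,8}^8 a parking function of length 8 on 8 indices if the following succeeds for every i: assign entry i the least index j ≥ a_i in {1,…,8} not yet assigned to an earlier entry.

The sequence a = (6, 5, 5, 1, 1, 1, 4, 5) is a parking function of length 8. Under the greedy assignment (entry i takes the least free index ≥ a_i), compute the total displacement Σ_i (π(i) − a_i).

Σπ = 8·9/2 = 36 (π permutes [8]); Σa = 6+5+5+1+1+1+4+5 = 28; disp = 36−28 = 8.

8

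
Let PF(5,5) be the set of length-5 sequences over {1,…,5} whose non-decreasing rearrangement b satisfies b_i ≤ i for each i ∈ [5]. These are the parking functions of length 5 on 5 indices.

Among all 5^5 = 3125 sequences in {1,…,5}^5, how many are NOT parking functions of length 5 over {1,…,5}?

Count = (6−5)·6^(5−1) = 1 · 1296 = 1296 (Pollak)
One tuple (3,5,4,2,4) → sorted (2,3,4,4,5): b_1=2>1, not a PF.
Total 3125; non-PF = 3125−1296 = 1829

1829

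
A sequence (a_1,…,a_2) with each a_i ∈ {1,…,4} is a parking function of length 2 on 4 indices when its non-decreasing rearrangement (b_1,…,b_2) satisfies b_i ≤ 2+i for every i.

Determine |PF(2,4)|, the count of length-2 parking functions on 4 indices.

15

Count = 3·5^1 = 3×5 = 15 (Pollak)
E.g. (3,1) → sorted (1,3): b_i ≤ 2+i ∀i, a PF.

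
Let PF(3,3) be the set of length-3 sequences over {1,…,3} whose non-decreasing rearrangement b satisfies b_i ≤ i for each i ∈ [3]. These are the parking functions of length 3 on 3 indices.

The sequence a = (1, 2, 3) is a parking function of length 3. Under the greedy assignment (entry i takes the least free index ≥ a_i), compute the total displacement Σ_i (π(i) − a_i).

0

Σπ = 3·4/2 = 6 (π permutes [3]); Σa = 1+2+3 = 6; disp = 6−6 = 0.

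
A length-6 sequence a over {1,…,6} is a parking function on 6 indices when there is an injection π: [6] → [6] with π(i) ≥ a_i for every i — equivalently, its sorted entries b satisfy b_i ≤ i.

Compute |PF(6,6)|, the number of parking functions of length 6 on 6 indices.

#PF = (6+1−6)·(6+1)^{6−1} = 1×16807 = 16807 (Konheim–Weiss)
One tuple (3,6,3,1,4,2) → sorted (1,2,3,3,4,6): b_i ≤ i ∀i, a PF.

16807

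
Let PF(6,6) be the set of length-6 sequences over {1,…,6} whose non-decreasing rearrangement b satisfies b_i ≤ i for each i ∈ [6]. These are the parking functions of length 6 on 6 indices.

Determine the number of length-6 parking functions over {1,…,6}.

16807

Count = 1·7^5 = 1×16807 = 16807
One tuple (1,1,2,4,6,1) → sorted (1,1,1,2,4,6): b_i ≤ i ∀i, a PF.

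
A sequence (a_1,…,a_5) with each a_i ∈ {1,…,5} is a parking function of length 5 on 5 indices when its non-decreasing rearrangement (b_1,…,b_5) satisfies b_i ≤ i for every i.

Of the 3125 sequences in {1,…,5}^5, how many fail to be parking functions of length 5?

|PF(5,5)| = 1·6^4 = 1·1296 = 1296 (Pollak)
Example (1,5,4,5,5) → sorted (1,4,5,5,5): b_2=4>2, not a PF.
Total 3125; non-PF = 3125−1296 = 1829

1829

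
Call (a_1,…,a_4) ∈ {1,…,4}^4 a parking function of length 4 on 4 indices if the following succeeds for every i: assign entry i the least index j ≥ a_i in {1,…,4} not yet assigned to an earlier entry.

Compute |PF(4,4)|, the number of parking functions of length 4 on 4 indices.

|PF| = (5−4)·5^(4−1) = 1·125 = 125
Check (3,1,2,3) → sorted (1,2,3,3): b_i ≤ i ∀i, a PF.

125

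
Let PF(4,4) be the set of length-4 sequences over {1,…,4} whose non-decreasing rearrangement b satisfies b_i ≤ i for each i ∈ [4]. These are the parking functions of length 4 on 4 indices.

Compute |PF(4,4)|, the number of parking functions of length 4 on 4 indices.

125

|PF| = (4−4+1)·(4+1)^(4−1) = 1 · 125 = 125
One tuple (3,1,2,3) → sorted (1,2,3,3): b_i ≤ i ∀i, a PF.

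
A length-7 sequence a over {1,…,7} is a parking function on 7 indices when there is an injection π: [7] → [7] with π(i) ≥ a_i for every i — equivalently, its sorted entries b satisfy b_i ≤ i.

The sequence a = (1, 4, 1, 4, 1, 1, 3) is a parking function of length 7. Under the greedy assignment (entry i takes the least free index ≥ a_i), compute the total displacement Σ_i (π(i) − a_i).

13

Σπ = 7·8/2 = 28 (π permutes [7]); Σa = 1+4+1+4+1+1+3 = 15; disp = 28−15 = 13.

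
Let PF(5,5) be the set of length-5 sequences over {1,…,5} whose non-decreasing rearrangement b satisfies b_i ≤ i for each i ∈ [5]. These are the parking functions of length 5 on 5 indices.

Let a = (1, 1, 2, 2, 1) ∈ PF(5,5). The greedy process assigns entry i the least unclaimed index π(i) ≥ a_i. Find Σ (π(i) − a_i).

Σπ(i) = 1+…+5 = 15; Σa = 1+1+2+2+1 = 7; disp = 15−7 = 8.

8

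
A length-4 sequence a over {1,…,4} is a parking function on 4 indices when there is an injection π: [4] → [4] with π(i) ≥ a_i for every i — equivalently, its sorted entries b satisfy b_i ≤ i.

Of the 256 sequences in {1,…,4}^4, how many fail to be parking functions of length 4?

Count = (4−4+1)·(4+1)^(4−1) = 1 · 125 = 125 [KW]
Example (4,4,3,2) → sorted (2,3,4,4): b_1=2>1, not a PF.
4^4 − 125 = 256 − 125 = 131

131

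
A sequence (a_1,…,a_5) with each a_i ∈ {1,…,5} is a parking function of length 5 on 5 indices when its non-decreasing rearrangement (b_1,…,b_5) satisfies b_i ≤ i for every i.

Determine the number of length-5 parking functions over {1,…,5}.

Count = (5−5+1)·(5+1)^(5−1) = 1·1296 = 1296 (Pollak)
One tuple (2,4,2,3,1) → sorted (1,2,2,3,4): b_i ≤ i ∀i, a PF.

1296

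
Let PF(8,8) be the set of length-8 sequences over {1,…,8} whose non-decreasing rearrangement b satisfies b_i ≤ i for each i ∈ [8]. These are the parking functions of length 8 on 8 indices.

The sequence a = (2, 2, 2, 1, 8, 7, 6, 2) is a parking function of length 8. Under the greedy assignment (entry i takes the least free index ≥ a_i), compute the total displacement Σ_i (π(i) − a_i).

6

Σπ = 8·9/2 = 36 (π permutes [8]); Σa = 2+2+2+1+8+7+6+2 = 30; disp = 36−30 = 6.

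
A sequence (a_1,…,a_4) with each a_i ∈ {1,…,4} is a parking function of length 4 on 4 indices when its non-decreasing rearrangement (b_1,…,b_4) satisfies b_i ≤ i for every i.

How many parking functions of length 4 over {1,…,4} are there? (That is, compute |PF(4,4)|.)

Count = (4−4+1)·(4+1)^(4−1) = 1·125 = 125 [KW]
Example (1,1,4,3) → sorted (1,1,3,4): b_i ≤ i ∀i, a PF.

125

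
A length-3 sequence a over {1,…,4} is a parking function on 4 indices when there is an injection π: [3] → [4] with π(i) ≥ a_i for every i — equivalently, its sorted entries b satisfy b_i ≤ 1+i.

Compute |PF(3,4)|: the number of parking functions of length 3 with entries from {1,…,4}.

|PF(3,4)| = (4−3+1)·(4+1)^(3−1) = 2 · 25 = 50 [KW]
Check (1,4,2) → sorted (1,2,4): b_i ≤ 1+i ∀i, a PF.

50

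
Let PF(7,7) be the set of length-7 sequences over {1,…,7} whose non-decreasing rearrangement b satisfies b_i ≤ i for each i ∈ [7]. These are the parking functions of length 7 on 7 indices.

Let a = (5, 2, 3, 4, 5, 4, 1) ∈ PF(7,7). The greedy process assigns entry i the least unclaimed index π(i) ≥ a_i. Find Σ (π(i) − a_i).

Σπ = 28 ({1..7} each once); Σa = 5+2+3+4+5+4+1 = 24; disp = 28−24 = 4.

4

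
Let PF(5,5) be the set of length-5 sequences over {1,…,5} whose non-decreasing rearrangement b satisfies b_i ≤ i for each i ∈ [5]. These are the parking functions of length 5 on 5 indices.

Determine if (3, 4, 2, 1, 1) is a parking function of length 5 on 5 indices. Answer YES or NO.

YES

Order a: b = (1, 1, 2, 3, 4).
  b_1=1 ≤ 1
  b_2=1 ≤ 2
  b_3=2 ≤ 3
  b_4=3 ≤ 4
  b_5=4 ≤ 5
All bounds hold ⇒ YES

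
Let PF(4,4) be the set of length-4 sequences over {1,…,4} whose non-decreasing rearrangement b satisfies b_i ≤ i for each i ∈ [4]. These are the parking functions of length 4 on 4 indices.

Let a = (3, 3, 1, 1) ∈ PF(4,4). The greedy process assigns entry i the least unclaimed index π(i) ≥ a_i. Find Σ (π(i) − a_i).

Σπ = 10 ({1..4} each once); Σa = 3+3+1+1 = 8; disp = 10−8 = 2.

2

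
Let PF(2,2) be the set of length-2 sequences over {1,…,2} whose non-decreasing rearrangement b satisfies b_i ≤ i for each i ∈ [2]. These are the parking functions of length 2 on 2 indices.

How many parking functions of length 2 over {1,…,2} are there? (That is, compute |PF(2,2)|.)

|PF| = (2−2+1)·(2+1)^(2−1) = 1×3 = 3
Check (1,2) → sorted (1,2): b_i ≤ i ∀i, a PF.

3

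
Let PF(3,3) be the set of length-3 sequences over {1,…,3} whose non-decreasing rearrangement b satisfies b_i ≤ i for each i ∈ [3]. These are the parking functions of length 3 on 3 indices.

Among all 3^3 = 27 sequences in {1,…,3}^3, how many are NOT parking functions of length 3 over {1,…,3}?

Count = (3−3+1)·(3+1)^(3−1) = 1·16 = 16 (Konheim–Weiss)
Example (3,3,2) → sorted (2,3,3): b_1=2>1, not a PF.
Total 27; non-PF = 27−16 = 11

11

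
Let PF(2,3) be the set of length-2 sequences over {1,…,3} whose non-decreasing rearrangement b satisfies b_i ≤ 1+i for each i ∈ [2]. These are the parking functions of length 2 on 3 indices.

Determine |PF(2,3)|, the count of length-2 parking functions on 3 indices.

Count = (3+1−2)·(3+1)^{2−1} = 2 · 4 = 8
One tuple (2,3) → sorted (2,3): b_i ≤ 1+i ∀i, a PF.

8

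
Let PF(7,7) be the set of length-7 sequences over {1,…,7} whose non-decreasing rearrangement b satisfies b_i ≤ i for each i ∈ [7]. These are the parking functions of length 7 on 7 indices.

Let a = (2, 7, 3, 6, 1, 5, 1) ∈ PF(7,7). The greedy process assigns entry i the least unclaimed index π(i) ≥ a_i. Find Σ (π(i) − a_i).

3

Σπ = 7·8/2 = 28 (π permutes [7]); Σa = 2+7+3+6+1+5+1 = 25; disp = 28−25 = 3.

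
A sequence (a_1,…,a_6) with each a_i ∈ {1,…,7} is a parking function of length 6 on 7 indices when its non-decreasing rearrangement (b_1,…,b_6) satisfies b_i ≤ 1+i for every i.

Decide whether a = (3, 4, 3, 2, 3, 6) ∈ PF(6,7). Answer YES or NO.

Order a: b = (2, 3, 3, 3, 4, 6).
  b_1=2 ≤ 2
  b_2=3 ≤ 3
  b_3=3 ≤ 4
  b_4=3 ≤ 5
  b_5=4 ≤ 6
  b_6=6 ≤ 7
All bounds hold ⇒ YES

YES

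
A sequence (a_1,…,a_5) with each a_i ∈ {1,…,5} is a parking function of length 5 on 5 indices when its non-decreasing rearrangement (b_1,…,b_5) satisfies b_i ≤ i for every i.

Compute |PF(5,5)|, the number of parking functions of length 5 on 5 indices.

1296

|PF(5,5)| = (5−5+1)·(5+1)^(5−1) = 1 · 1296 = 1296
Check (5,4,1,1,3) → sorted (1,1,3,4,5): b_i ≤ i ∀i, a PF.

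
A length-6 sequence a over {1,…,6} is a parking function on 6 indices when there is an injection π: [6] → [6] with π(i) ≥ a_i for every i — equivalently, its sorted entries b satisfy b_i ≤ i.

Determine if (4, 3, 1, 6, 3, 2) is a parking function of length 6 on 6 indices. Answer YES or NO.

Order a: b = (1, 2, 3, 3, 4, 6).
  b_1=1 ≤ 1
  b_2=2 ≤ 2
  b_3=3 ≤ 3
  b_4=3 ≤ 4
  b_5=4 ≤ 5
  b_6=6 ≤ 6
All bounds hold ⇒ YES

YES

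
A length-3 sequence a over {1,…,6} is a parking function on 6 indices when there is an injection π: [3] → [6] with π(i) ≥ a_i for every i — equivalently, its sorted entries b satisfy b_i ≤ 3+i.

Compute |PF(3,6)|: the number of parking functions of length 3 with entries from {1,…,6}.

196

#PF = 4·7^2 = 4×49 = 196
Example (1,5,1) → sorted (1,1,5): b_i ≤ 3+i ∀i, a PF.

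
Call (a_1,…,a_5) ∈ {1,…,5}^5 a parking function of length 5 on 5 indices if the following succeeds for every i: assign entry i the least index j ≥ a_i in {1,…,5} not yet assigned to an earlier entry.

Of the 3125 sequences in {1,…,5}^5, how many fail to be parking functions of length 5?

#PF = (5−5+1)·(5+1)^(5−1) = 1 · 1296 = 1296 [KW]
Check (3,5,5,1,3) → sorted (1,3,3,5,5): b_2=3>2, not a PF.
So 3125 − 1296 = 1829 fail.

1829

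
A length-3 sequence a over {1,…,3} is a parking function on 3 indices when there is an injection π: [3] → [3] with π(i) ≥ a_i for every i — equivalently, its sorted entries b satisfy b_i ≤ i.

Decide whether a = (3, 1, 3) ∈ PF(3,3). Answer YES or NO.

Sorted: b = (1, 3, 3).
  b_1=1 ≤ 1
  b_2=3 > 2
  fails at i=2 ⇒ NO

NO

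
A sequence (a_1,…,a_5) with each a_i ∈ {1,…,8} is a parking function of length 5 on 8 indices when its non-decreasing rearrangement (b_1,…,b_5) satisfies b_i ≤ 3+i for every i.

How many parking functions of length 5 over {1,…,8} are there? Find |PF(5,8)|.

26244

Count = (8+1−5)·(8+1)^{5−1} = 4·6561 = 26244 (Konheim–Weiss)
Example (7,2,8,3,2) → sorted (2,2,3,7,8): b_i ≤ 3+i ∀i, a PF.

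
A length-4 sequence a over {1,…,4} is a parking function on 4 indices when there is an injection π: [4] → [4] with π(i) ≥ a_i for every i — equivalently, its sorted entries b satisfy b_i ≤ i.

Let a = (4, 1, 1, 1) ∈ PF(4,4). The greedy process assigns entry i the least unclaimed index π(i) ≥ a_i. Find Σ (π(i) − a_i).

Σπ = 4·5/2 = 10 (π permutes [4]); Σa = 4+1+1+1 = 7; disp = 10−7 = 3.

3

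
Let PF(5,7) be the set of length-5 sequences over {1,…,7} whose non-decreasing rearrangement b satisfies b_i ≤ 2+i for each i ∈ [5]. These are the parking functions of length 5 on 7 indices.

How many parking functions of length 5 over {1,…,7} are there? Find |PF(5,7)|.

|PF| = (8−5)·8^(5−1) = 3·4096 = 12288 [KW]
Check (2,3,7,3,4) → sorted (2,3,3,4,7): b_i ≤ 2+i ∀i, a PF.

12288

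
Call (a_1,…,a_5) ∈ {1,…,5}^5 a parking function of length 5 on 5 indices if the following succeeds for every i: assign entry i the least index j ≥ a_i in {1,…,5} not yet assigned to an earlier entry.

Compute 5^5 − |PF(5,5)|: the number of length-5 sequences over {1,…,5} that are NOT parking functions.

|PF| = (5−5+1)·(5+1)^(5−1) = 1·1296 = 1296
One tuple (5,3,5,3,4) → sorted (3,3,4,5,5): b_1=3>1, not a PF.
So 3125 − 1296 = 1829 fail.

1829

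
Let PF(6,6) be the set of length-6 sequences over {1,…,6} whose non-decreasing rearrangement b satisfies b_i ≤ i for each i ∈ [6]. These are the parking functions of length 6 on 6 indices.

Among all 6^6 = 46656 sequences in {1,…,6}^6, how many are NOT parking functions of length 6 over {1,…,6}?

29849

|PF| = 1·7^5 = 1 · 16807 = 16807 [KW]
Example (6,2,5,5,6,1) → sorted (1,2,5,5,6,6): b_3=5>3, not a PF.
Total 46656; non-PF = 46656−16807 = 29849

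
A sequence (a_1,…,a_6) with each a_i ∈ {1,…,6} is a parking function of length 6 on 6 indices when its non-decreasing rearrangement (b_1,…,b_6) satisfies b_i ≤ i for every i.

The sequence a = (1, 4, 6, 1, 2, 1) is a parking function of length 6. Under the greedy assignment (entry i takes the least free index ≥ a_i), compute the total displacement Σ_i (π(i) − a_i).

Σπ(i) = 1+…+6 = 21; Σa = 1+4+6+1+2+1 = 15; disp = 21−15 = 6.

6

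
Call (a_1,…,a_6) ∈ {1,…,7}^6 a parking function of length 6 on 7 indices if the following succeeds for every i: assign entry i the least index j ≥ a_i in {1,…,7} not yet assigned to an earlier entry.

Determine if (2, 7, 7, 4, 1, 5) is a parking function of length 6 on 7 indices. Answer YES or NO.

Sorted: b = (1, 2, 4, 5, 7, 7).
  b_1=1 ≤ 2
  b_2=2 ≤ 3
  b_3=4 ≤ 4
  b_4=5 ≤ 5
  b_5=7 > 6
  fails at i=5 ⇒ NO

NO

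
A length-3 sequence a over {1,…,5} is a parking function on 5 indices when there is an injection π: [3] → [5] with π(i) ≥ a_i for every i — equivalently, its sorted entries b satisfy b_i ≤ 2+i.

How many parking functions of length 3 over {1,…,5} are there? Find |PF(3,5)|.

#PF = 3·6^2 = 3 · 36 = 108 (Konheim–Weiss)
E.g. (4,1,2) → sorted (1,2,4): b_i ≤ 2+i ∀i, a PF.

108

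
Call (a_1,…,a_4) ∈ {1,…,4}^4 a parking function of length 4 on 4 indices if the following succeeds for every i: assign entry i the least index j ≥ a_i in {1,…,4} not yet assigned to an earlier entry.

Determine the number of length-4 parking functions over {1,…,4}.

125

|PF| = (4+1−4)·(4+1)^{4−1} = 1×125 = 125 (Konheim–Weiss)
One tuple (1,2,3,3) → sorted (1,2,3,3): b_i ≤ i ∀i, a PF.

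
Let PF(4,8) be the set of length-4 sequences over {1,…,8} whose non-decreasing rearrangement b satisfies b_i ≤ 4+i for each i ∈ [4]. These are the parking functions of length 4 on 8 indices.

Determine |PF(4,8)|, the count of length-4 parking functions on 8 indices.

|PF| = 5·9^3 = 5×729 = 3645 [KW]
Check (6,5,4,4) → sorted (4,4,5,6): b_i ≤ 4+i ∀i, a PF.

3645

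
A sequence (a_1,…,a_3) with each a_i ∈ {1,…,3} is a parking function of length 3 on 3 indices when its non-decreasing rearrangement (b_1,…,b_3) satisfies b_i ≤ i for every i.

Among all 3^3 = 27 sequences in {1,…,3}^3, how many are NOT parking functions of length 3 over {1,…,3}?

Count = (3−3+1)·(3+1)^(3−1) = 1·16 = 16
One tuple (3,3,3) → sorted (3,3,3): b_1=3>1, not a PF.
3^3 − 16 = 27 − 16 = 11

11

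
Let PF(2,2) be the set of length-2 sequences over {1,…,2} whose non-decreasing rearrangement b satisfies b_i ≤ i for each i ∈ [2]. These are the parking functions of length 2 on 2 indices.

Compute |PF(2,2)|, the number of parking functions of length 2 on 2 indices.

3

Count = 1·3^1 = 1×3 = 3 [KW]
E.g. (1,1) → sorted (1,1): b_i ≤ i ∀i, a PF.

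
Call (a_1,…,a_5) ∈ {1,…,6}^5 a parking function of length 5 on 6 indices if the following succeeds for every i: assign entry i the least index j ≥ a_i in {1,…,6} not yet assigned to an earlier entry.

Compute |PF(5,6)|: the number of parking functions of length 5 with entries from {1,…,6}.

|PF| = (6−5+1)·(6+1)^(5−1) = 2·2401 = 4802 [KW]
One tuple (4,2,1,4,6) → sorted (1,2,4,4,6): b_i ≤ 1+i ∀i, a PF.

4802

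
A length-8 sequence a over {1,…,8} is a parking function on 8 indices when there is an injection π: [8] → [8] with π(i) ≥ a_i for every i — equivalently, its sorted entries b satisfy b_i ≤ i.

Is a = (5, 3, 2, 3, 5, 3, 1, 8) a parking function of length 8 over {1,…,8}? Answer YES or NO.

YES

Rearranged: b = (1, 2, 3, 3, 3, 5, 5, 8).
  b_1=1 ≤ 1
  b_2=2 ≤ 2
  b_3=3 ≤ 3
  b_4=3 ≤ 4
  b_5=3 ≤ 5
  b_6=5 ≤ 6
  b_7=5 ≤ 7
  b_8=8 ≤ 8
All bounds hold ⇒ YES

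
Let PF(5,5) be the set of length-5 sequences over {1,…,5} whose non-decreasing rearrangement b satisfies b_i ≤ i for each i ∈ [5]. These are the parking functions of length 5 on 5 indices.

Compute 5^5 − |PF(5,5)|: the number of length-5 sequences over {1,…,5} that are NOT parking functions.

1829

Count = (5−5+1)·(5+1)^(5−1) = 1·1296 = 1296 (Konheim–Weiss)
Example (2,4,5,5,5) → sorted (2,4,5,5,5): b_1=2>1, not a PF.
5^5 − 1296 = 3125 − 1296 = 1829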